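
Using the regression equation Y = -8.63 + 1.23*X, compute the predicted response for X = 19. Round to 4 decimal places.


Plug X = 19 into Y = -8.63 + 1.23*X:
Y = -8.63 + 23.3700 = 14.7400.

14.7400


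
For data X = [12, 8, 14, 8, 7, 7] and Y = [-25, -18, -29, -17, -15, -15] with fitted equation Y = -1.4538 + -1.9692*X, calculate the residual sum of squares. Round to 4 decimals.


For each point, residual = actual - predicted.
Residuals: [0.0842, -0.7926, 0.0226, 0.2074, 0.2382, 0.2382].
Sum of squared residuals = 0.7923.

0.7923


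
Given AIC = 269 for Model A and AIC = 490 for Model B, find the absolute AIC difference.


Absolute difference = |269 - 490| = 221.
The model with lower AIC (A) is preferred.

221


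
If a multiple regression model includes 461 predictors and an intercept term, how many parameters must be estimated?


Total coefficients = number of predictors + 1 (for the intercept).
= 461 + 1 = 462.

462


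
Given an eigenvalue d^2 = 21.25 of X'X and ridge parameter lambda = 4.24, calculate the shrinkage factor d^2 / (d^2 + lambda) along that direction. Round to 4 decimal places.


d^2 + lambda = 21.25 + 4.24 = 25.4900.
Shrinkage factor = 21.25/25.4900 = 0.8337.

0.8337


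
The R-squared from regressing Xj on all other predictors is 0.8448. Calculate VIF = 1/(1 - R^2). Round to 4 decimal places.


Using VIF = 1/(1 - R^2_j):
1 - 0.8448 = 0.1552.
VIF = 6.4433.

6.4433


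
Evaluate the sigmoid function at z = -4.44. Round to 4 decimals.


First, exp(4.4400) = 84.7749.
Then sigma(z) = 1/(1 + 84.7749) = 0.0117.

0.0117


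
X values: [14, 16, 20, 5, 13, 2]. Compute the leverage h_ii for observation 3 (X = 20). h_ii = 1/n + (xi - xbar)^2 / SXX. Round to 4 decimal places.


Mean of X: xbar = 11.6667.
SXX = 233.3333.
For X = 20: h = 1/6 + (20 - 11.6667)^2/233.3333 = 0.4643.

0.4643


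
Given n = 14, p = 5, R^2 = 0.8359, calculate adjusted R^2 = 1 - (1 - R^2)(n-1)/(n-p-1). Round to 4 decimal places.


Plug in: Adj R^2 = 1 - (1 - 0.8359) * 13/8.
= 1 - 0.1641 * 13/8
= 1 - 2.1333 / 8
= 1 - 0.2667 = 0.7333.

0.7333


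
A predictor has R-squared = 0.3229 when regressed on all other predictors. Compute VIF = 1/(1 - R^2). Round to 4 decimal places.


Using VIF = 1/(1 - R^2_j):
1 - 0.3229 = 0.6771.
VIF = 1.4769.

1.4769


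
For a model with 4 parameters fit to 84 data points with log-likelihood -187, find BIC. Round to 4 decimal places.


k * ln(n) = 4 * ln(84) = 4 * 4.430817 = 17.723268.
-2 * loglik = -2 * (-187) = 374.
BIC = 17.723268 + 374 = 391.723268, which rounds to 391.7233.

391.7233


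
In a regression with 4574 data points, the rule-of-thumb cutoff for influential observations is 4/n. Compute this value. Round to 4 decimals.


Cook's distance cutoff = 4/n = 4/4574.
= 0.0009.

0.0009


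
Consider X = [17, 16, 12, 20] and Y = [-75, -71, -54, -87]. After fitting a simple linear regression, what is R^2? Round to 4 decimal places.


Fit the OLS line: b0 = -4.6412, b1 = -4.1298.
SSres = 0.1985.
SStot = 558.7500.
R^2 = 1 - 0.1985/558.7500 = 0.9996.

0.9996


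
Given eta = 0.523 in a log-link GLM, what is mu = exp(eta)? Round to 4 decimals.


mu = exp(eta) = exp(0.523).
= 1.6871.

1.6871


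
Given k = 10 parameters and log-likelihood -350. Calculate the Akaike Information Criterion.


AIC = 2*10 - 2*(-350).
= 20 + 700 = 720.

720


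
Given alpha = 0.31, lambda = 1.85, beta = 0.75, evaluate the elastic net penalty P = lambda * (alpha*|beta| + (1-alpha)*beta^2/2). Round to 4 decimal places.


L1 component = 0.31 * |0.75| = 0.2325.
L2 component = 0.69 * 0.75^2 / 2 = 0.1941.
Penalty = 1.85 * (0.2325 + 0.1941) = 1.85 * 0.4266 = 0.7891.

0.7891


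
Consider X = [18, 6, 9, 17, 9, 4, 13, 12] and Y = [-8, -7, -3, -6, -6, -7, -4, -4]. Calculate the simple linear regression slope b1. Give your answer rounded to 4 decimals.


First compute the means: xbar = 11.0000, ybar = -5.6250.
Then S_xx = sum((xi - xbar)^2) = 172.0000.
S_xy = sum((xi - xbar)(yi - ybar)) = -2.0000.
b1 = S_xy / S_xx = -2.0000 / 172.0000 = -0.0116.

-0.0116


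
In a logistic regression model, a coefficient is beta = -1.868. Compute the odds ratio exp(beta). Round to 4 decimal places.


exp(-1.868) = 0.1544.
So the odds ratio is 0.1544.

0.1544


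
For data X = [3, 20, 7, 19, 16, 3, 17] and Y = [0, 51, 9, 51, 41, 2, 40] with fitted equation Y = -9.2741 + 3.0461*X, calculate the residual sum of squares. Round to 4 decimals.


Compute predicted values, then residuals = yi - yhat_i.
Residuals: [0.1358, -0.6479, -3.0486, 2.3982, 1.5365, 2.1358, -2.5096].
SSres = sum(residual^2) = 28.7041.

28.7041


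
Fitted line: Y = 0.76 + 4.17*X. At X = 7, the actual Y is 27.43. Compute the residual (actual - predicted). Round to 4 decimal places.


Predicted = 0.76 + 4.17 * 7 = 29.9500.
Residual = 27.43 - 29.9500 = -2.5200.

-2.5200


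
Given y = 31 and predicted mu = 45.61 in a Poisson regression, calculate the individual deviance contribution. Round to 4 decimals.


Compute y*ln(y/mu) = 31*ln(31/45.61) = 31*-0.386140 = -11.970340.
y - mu = -14.61.
D = 2*(-11.970340 - (-14.61)) = 5.279320, which rounds to 5.2793.

5.2793


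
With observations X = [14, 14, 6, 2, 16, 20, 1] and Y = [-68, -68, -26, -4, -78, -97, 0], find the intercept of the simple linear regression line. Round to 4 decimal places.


Compute b1 = -5.1870 from the OLS formula.
With xbar = 10.4286 and ybar = -48.7143, the intercept is:
b0 = -48.7143 - -5.1870 * 10.4286 = 5.3788.

5.3788


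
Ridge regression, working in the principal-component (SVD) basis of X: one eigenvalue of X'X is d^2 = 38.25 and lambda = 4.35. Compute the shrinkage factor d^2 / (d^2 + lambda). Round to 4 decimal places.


Denominator = d^2 + lambda = 38.25 + 4.35 = 42.6000.
Shrinkage = 38.25 / 42.6000 = 0.8979.

0.8979


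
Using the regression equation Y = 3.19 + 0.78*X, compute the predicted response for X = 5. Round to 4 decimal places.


Plug X = 5 into Y = 3.19 + 0.78*X:
Y = 3.19 + 3.9000 = 7.0900.

7.0900


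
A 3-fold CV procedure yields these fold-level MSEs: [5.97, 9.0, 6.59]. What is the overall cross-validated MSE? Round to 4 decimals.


Total MSE across folds = 21.5600.
CV-MSE = 21.5600/3 = 7.1867.

7.1867


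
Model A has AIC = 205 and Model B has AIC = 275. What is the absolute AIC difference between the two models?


Compute |205 - 275| = 70.
Model A has the smaller AIC.

70


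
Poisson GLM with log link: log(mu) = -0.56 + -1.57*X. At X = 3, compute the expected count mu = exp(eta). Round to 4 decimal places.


Compute eta = -0.56 + -1.57 * 3 = -5.2700.
Apply inverse link: mu = e^-5.2700 = 0.0051.

0.0051


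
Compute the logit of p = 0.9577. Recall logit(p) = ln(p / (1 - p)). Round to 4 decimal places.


1 - p = 0.0423.
p/(1-p) = 22.6407.
logit = ln(22.6407) = 3.1197.

3.1197


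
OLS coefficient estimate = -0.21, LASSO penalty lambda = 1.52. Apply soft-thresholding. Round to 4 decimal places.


Absolute value: |-0.21| = 0.21.
Compare to lambda = 1.52.
Since |beta| <= lambda, the coefficient is set to 0.

0.0000


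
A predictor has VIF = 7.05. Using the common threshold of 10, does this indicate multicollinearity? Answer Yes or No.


Compare VIF = 7.05 to the threshold of 10.
7.05 < 10, so the answer is No.

No


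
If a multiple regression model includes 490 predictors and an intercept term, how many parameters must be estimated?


Total coefficients = number of predictors + 1 (for the intercept).
= 490 + 1 = 491.

491


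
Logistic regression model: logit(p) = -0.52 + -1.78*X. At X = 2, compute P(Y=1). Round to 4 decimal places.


Linear predictor: z = -0.52 + -1.78 * 2 = -4.0800.
P = 1/(1 + exp(4.0800)) = 1/(1 + 59.1455) = 0.0166.

0.0166


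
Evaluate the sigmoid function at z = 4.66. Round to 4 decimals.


exp(-4.6600) = 0.0095.
1 + exp(-z) = 1.0095.
sigmoid = 1/1.0095 = 0.9906.

0.9906


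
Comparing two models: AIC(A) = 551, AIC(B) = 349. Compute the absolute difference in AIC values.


|AIC_A - AIC_B| = |551 - 349| = 202.
Model B is preferred (lower AIC).

202


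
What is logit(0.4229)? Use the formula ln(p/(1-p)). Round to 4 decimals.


The odds are p/(1-p) = 0.4229 / 0.5771 = 0.7328.
logit(p) = ln(0.7328) = -0.3109.

-0.3109


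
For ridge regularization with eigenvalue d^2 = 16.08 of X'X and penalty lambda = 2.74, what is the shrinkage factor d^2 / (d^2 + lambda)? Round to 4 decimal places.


Denominator = d^2 + lambda = 16.08 + 2.74 = 18.8200.
Shrinkage = 16.08 / 18.8200 = 0.8544.

0.8544


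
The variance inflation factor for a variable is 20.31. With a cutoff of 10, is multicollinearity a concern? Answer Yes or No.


The threshold is 10.
VIF = 20.31 is >= 10.
Multicollinearity indication: Yes.

Yes


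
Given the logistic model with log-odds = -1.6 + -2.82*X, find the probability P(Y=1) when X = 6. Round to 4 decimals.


Linear predictor: z = -1.6 + -2.82 * 6 = -18.5200.
P = 1/(1 + exp(18.5200)) = 1/(1 + 110441883.5674) = 0.0000.

0.0000


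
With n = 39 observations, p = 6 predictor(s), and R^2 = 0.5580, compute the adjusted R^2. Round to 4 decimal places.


Adjusted R^2 = 1 - (1 - R^2) * (n-1)/(n-p-1).
(1 - R^2) = 0.4420.
(n-1)/(n-p-1) = 38/32.
(1 - R^2) * (n-1) = 0.4420 * 38 = 16.7960.
Divide by (n-p-1): 16.7960 / 32 = 0.5249.
Adj R^2 = 1 - 0.5249 = 0.4751.

0.4751


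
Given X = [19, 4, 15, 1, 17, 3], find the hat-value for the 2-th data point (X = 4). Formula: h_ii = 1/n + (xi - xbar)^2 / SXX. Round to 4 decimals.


Mean of X: xbar = 9.8333.
SXX = 320.8333.
For X = 4: h = 1/6 + (4 - 9.8333)^2/320.8333 = 0.2727.

0.2727


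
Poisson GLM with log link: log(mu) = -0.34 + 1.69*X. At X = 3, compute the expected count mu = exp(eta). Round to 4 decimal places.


Linear predictor: eta = -0.34 + (1.69)(3) = 4.7300.
Expected count: mu = exp(4.7300) = 113.2956.

113.2956


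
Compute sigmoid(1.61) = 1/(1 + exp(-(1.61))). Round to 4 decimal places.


Compute exp(-1.6100) = 0.1999.
Sigmoid = 1 / (1 + 0.1999) = 1 / 1.1999 = 0.8334.

0.8334


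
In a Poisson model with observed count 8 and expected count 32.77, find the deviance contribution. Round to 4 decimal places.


First: ln(8/32.77) = -1.410072.
Then: 8 * -1.410072 = -11.280576.
y - mu = 8 - 32.77 = -24.77.
D = 2(-11.280576 - -24.77) = 26.978848, which rounds to 26.9788.

26.9788


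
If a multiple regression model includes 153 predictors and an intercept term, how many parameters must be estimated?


Each predictor gets one coefficient, plus one intercept.
Total parameters = 153 + 1 = 154.

154


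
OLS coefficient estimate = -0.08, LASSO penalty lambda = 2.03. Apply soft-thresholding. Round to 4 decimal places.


Absolute value: |-0.08| = 0.08.
Compare to lambda = 2.03.
Since |beta| <= lambda, the coefficient is set to 0.

0.0000


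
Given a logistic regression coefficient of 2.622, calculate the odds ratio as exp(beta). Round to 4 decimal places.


The odds ratio is computed as:
OR = e^(2.622) = 13.7632.

13.7632


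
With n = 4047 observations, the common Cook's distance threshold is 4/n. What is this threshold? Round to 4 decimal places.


The threshold is 4/n.
4/4047 = 0.0010.

0.0010


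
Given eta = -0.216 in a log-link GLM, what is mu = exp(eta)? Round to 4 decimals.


The inverse log link gives:
mu = exp(-0.216) = 0.8057.

0.8057


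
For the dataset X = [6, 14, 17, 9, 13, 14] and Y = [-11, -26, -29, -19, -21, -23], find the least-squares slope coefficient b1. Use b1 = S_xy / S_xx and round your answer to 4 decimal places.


The sample means are xbar = 12.1667 and ybar = -21.5000.
Compute S_xx = 78.8333 and S_xy = -119.5000.
Slope b1 = S_xy / S_xx = -119.5000 / 78.8333 = -1.5159.

-1.5159


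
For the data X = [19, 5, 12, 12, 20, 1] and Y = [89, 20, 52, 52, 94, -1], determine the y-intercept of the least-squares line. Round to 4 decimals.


The slope is b1 = 4.9698.
Sample means are xbar = 11.5000 and ybar = 51.0000.
Intercept: b0 = 51.0000 - (4.9698)(11.5000) = -6.1528.

-6.1528


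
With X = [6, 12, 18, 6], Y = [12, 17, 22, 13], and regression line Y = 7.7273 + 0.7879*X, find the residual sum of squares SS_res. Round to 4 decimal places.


Compute predicted values, then residuals = yi - yhat_i.
Residuals: [-0.4547, -0.1821, 0.0905, 0.5453].
SSres = sum(residual^2) = 0.5455.

0.5455


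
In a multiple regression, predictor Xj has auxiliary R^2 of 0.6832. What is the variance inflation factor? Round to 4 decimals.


VIF = 1 / (1 - 0.6832).
= 1 / 0.3168 = 3.1566.

3.1566


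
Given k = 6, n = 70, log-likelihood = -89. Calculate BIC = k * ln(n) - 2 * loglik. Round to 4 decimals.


ln(70) = 4.248495.
k * ln(n) = 6 * 4.248495 = 25.490970.
-2L = 178.
BIC = 25.490970 + 178 = 203.490970, which rounds to 203.4910.

203.4910


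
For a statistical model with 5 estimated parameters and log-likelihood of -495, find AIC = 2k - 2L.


Compute:
2k = 2*5 = 10.
-2*loglik = -2*(-495) = 990.
AIC = 10 + 990 = 1000.

1000


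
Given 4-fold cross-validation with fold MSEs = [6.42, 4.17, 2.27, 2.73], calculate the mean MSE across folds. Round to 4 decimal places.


Sum of fold MSEs = 15.5900.
Average = 15.5900 / 4 = 3.8975.

3.8975


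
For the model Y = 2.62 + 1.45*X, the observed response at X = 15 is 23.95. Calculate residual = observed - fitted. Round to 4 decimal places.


Compute yhat = 2.62 + (1.45)(15) = 24.3700.
Residual = actual - predicted = 23.95 - 24.3700 = -0.4200.

-0.4200


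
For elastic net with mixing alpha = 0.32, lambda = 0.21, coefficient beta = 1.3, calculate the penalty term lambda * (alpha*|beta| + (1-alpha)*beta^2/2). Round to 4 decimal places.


L1 component = 0.32 * |1.3| = 0.4160.
L2 component = 0.68 * 1.3^2 / 2 = 0.5746.
Penalty = 0.21 * (0.4160 + 0.5746) = 0.21 * 0.9906 = 0.2080.

0.2080


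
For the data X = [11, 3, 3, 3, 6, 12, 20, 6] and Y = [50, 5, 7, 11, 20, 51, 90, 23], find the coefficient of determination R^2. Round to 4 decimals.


Fit the OLS line: b0 = -7.0179, b1 = 4.8929.
SSres = 35.9821.
SStot = 6068.8750.
R^2 = 1 - 35.9821/6068.8750 = 0.9941.

0.9941


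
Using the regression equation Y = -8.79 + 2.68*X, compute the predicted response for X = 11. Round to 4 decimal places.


Plug X = 11 into Y = -8.79 + 2.68*X:
Y = -8.79 + 29.4800 = 20.6900.

20.6900


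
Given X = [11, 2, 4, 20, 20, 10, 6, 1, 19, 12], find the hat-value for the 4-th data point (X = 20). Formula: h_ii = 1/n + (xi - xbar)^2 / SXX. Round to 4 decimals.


Compute xbar = 10.5000 with n = 10 observations.
SXX = 480.5000.
Leverage = 1/10 + (20 - 10.5000)^2/480.5000 = 0.2878.

0.2878


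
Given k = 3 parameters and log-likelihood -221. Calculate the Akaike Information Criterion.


AIC = 2*3 - 2*(-221).
= 6 + 442 = 448.

448


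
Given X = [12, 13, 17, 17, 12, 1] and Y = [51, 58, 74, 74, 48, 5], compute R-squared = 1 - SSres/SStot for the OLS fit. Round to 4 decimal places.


The fitted line is Y = -0.1705 + 4.3198*X.
SSres = 19.7461, SStot = 3229.3333.
R^2 = 1 - SSres/SStot = 0.9939.

0.9939


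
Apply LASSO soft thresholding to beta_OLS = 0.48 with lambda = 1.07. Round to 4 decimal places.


|beta_OLS| = 0.48.
lambda = 1.07.
Since |beta| <= lambda, the coefficient is set to 0.
Result = 0.0000.

0.0000


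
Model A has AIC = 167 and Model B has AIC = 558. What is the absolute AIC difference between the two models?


Absolute difference = |167 - 558| = 391.
The model with lower AIC (A) is preferred.

391


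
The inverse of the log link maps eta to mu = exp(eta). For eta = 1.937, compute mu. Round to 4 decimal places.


mu = exp(eta) = exp(1.937).
= 6.9379.

6.9379


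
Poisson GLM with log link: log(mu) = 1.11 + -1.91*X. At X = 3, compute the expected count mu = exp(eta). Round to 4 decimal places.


eta = 1.11 + -1.91 * 3 = -4.6200.
mu = exp(-4.6200) = 0.0099.

0.0099


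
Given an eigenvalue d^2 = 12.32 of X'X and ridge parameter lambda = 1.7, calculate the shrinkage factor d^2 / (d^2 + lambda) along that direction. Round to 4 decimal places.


Compute the denominator: 12.32 + 1.7 = 14.0200.
Shrinkage factor = 12.32 / 14.0200 = 0.8787.

0.8787


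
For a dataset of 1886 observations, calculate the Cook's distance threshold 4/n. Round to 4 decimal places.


The threshold is 4/n.
4/1886 = 0.0021.

0.0021


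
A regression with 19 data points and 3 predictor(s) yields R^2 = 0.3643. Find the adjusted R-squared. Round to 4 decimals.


Plug in: Adj R^2 = 1 - (1 - 0.3643) * 18/15.
= 1 - 0.6357 * 18/15
= 1 - 11.4426 / 15
= 1 - 0.7628 = 0.2372.

0.2372


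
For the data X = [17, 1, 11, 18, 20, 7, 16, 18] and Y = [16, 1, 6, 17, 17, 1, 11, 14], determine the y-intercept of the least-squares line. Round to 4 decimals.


First find the slope: b1 = 0.9788.
Means: xbar = 13.5000, ybar = 10.3750.
b0 = ybar - b1 * xbar = 10.3750 - 0.9788 * 13.5000 = -2.8382.

-2.8382


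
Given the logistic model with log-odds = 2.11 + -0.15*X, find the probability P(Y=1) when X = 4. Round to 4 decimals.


Compute z = 2.11 + (-0.15)(4) = 1.5100.
exp(-z) = 0.2209.
P = 1/(1 + 0.2209) = 0.8191.

0.8191


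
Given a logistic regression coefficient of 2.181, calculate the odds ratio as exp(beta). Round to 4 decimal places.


exp(2.181) = 8.8552.
So the odds ratio is 8.8552.

8.8552


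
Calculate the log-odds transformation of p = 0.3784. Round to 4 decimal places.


The odds are p/(1-p) = 0.3784 / 0.6216 = 0.6088.
logit(p) = ln(0.6088) = -0.4963.

-0.4963


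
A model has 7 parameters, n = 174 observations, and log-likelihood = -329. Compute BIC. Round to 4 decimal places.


Compute k*ln(n) = 7*ln(174) = 7*5.159055 = 36.113385.
Then -2*loglik = 658.
BIC = 36.113385 + 658 = 694.113385, which rounds to 694.1134.

694.1134


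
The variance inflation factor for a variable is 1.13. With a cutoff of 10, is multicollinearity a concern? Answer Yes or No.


The threshold is 10.
VIF = 1.13 is < 10.
Multicollinearity indication: No.

No


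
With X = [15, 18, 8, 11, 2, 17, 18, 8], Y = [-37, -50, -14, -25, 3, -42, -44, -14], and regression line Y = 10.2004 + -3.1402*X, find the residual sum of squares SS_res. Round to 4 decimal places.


Predicted values from Y = 10.2004 + -3.1402*X.
Residuals: [-0.0974, -3.6768, 0.9212, -0.6582, -0.9200, 1.1830, 2.3232, 0.9212].
SSres = 23.3019.

23.3019


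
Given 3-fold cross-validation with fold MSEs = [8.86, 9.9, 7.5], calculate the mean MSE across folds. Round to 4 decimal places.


Add all fold MSEs: 26.2600.
Divide by k = 3: 26.2600/3 = 8.7533.

8.7533


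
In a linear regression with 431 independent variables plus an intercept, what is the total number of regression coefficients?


Total coefficients = number of predictors + 1 (for the intercept).
= 431 + 1 = 432.

432


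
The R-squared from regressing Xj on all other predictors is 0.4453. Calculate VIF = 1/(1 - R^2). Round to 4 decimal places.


VIF = 1 / (1 - 0.4453).
= 1 / 0.5547 = 1.8028.

1.8028


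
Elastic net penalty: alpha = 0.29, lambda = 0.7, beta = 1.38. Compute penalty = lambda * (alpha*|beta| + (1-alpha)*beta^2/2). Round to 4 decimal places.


L1 component = 0.29 * |1.38| = 0.4002.
L2 component = 0.71 * 1.38^2 / 2 = 0.6761.
Penalty = 0.7 * (0.4002 + 0.6761) = 0.7 * 1.0763 = 0.7534.

0.7534


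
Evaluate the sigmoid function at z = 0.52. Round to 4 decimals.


First, exp(-0.5200) = 0.5945.
Then sigma(z) = 1/(1 + 0.5945) = 0.6271.

0.6271


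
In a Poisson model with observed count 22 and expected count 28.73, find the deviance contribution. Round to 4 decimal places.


Compute y*ln(y/mu) = 22*ln(22/28.73) = 22*-0.266899 = -5.871778.
y - mu = -6.73.
D = 2*(-5.871778 - (-6.73)) = 1.716444, which rounds to 1.7164.

1.7164


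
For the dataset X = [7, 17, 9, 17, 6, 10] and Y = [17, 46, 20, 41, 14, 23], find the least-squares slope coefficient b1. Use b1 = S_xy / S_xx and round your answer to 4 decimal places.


First compute the means: xbar = 11.0000, ybar = 26.8333.
Then S_xx = sum((xi - xbar)^2) = 118.0000.
S_xy = sum((xi - xbar)(yi - ybar)) = 321.0000.
b1 = S_xy / S_xx = 321.0000 / 118.0000 = 2.7203.

2.7203


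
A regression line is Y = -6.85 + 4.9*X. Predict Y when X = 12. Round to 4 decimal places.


Substitute X = 12 into the equation:
Y = -6.85 + 4.9 * 12 = -6.85 + 58.8000 = 51.9500.

51.9500


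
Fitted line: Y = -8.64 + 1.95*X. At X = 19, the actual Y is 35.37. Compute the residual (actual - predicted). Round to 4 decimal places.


Fitted value at X = 19 is yhat = -8.64 + 1.95*19 = 28.4100.
Residual = 35.37 - 28.4100 = 6.9600.

6.9600


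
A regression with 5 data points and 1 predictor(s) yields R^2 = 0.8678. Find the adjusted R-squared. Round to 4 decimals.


Plug in: Adj R^2 = 1 - (1 - 0.8678) * 4/3.
= 1 - 0.1322 * 4/3
= 1 - 0.5288 / 3
= 1 - 0.1763 = 0.8237.

0.8237


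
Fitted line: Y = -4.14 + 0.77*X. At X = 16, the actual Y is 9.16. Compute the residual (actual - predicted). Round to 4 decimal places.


Compute yhat = -4.14 + (0.77)(16) = 8.1800.
Residual = actual - predicted = 9.16 - 8.1800 = 0.9800.

0.9800


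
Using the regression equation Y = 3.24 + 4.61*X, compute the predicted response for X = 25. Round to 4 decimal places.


Substitute X = 25 into the equation:
Y = 3.24 + 4.61 * 25 = 3.24 + 115.2500 = 118.4900.

118.4900


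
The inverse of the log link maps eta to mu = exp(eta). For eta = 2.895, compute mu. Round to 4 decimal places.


mu = exp(eta) = exp(2.895).
= 18.0835.

18.0835


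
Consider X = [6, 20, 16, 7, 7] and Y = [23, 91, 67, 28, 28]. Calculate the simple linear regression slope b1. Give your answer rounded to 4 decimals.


First compute the means: xbar = 11.2000, ybar = 47.4000.
Then S_xx = sum((xi - xbar)^2) = 162.8000.
S_xy = sum((xi - xbar)(yi - ybar)) = 767.6000.
b1 = S_xy / S_xx = 767.6000 / 162.8000 = 4.7150.

4.7150


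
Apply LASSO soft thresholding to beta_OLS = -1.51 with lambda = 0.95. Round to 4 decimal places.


Absolute value: |-1.51| = 1.51.
Compare to lambda = 0.95.
Since |beta| > lambda, coefficient = sign(beta)*(|beta| - lambda) = -0.5600.

-0.5600


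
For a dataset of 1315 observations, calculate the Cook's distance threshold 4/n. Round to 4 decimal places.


Cook's distance cutoff = 4/n = 4/1315.
= 0.0030.

0.0030


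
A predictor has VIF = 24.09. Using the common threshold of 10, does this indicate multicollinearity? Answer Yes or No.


Compare VIF = 24.09 to the threshold of 10.
24.09 >= 10, so the answer is Yes.

Yes


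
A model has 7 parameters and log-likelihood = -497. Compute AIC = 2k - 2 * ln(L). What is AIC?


Compute:
2k = 2*7 = 14.
-2*loglik = -2*(-497) = 994.
AIC = 14 + 994 = 1008.

1008


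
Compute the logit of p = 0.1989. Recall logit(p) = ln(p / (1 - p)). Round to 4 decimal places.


1 - p = 0.8011.
p/(1-p) = 0.2483.
logit = ln(0.2483) = -1.3932.

-1.3932


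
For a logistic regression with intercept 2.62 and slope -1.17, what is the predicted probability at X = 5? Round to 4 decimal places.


z = 2.62 + -1.17 * 5 = -3.2300.
Sigmoid: P = 1 / (1 + exp(3.2300)) = 0.0381.

0.0381


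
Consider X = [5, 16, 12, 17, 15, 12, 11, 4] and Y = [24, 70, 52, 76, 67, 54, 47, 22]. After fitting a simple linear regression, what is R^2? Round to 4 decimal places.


Fit the OLS line: b0 = 3.5123, b1 = 4.1728.
SSres = 15.1605.
SStot = 2836.0000.
R^2 = 1 - 15.1605/2836.0000 = 0.9947.

0.9947


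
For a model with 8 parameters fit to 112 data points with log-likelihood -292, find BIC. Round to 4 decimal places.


k * ln(n) = 8 * ln(112) = 8 * 4.718499 = 37.747992.
-2 * loglik = -2 * (-292) = 584.
BIC = 37.747992 + 584 = 621.747992, which rounds to 621.7480.

621.7480


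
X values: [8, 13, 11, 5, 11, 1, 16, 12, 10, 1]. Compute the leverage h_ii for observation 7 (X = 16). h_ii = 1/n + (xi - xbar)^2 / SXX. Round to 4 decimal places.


Mean of X: xbar = 8.8000.
SXX = 227.6000.
For X = 16: h = 1/10 + (16 - 8.8000)^2/227.6000 = 0.3278.

0.3278


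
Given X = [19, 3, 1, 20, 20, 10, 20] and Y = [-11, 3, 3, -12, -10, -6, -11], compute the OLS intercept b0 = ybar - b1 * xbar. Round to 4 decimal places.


Compute b1 = -0.7635 from the OLS formula.
With xbar = 13.2857 and ybar = -6.2857, the intercept is:
b0 = -6.2857 - -0.7635 * 13.2857 = 3.8573.

3.8573


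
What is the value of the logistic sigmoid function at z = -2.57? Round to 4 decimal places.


exp(2.5700) = 13.0658.
1 + exp(-z) = 14.0658.
sigmoid = 1/14.0658 = 0.0711.

0.0711


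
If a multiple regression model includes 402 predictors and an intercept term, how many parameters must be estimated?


Each predictor gets one coefficient, plus one intercept.
Total parameters = 402 + 1 = 403.

403


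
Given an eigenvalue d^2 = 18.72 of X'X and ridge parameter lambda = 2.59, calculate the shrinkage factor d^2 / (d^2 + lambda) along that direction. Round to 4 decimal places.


d^2 + lambda = 18.72 + 2.59 = 21.3100.
Shrinkage factor = 18.72/21.3100 = 0.8785.

0.8785


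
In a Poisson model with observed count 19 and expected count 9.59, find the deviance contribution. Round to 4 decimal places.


First: ln(19/9.59) = 0.683718.
Then: 19 * 0.683718 = 12.990642.
y - mu = 19 - 9.59 = 9.41.
D = 2(12.990642 - 9.41) = 7.161284, which rounds to 7.1613.

7.1613


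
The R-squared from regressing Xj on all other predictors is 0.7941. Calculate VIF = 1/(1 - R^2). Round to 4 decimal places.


Using VIF = 1/(1 - R^2_j):
1 - 0.7941 = 0.2059.
VIF = 4.8567.

4.8567


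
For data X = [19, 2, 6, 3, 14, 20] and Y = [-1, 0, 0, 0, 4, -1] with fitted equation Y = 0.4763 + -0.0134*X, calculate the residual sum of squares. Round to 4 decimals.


Predicted values from Y = 0.4763 + -0.0134*X.
Residuals: [-1.2217, -0.4495, -0.3959, -0.4361, 3.7113, -1.2083].
SSres = 17.2753.

17.2753


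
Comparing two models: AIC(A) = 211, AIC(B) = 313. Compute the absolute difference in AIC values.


|AIC_A - AIC_B| = |211 - 313| = 102.
Model A is preferred (lower AIC).

102


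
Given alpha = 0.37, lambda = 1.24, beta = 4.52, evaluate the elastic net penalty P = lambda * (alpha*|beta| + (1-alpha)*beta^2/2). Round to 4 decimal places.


L1 component = 0.37 * |4.52| = 1.6724.
L2 component = 0.63 * 4.52^2 / 2 = 6.4356.
Penalty = 1.24 * (1.6724 + 6.4356) = 1.24 * 8.1080 = 10.0539.

10.0539


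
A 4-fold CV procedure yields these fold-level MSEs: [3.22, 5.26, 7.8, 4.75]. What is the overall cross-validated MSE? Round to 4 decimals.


Sum of fold MSEs = 21.0300.
Average = 21.0300 / 4 = 5.2575.

5.2575


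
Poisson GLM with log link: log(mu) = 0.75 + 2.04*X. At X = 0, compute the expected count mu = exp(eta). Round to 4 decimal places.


eta = 0.75 + 2.04 * 0 = 0.7500.
mu = exp(0.7500) = 2.1170.

2.1170


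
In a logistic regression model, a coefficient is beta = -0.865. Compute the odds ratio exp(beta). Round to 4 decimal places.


exp(-0.865) = 0.4211.
So the odds ratio is 0.4211.

0.4211


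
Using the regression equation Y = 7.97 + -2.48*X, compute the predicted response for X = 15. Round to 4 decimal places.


Predicted value:
Y = 7.97 + (-2.48)(15) = 7.97 + -37.2000 = -29.2300.

-29.2300


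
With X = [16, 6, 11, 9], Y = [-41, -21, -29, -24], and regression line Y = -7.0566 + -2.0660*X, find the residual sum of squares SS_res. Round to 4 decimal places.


Predicted values from Y = -7.0566 + -2.0660*X.
Residuals: [-0.8874, -1.5474, 0.7826, 1.6506].
SSres = 6.5189.

6.5189


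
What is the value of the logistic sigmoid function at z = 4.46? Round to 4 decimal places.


exp(-4.4600) = 0.0116.
1 + exp(-z) = 1.0116.
sigmoid = 1/1.0116 = 0.9886.

0.9886


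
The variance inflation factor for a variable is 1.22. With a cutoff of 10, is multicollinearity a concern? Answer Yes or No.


Compare VIF = 1.22 to the threshold of 10.
1.22 < 10, so the answer is No.

No


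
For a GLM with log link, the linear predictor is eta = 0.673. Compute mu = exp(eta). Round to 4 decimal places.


mu = exp(eta) = exp(0.673).
= 1.9601.

1.9601


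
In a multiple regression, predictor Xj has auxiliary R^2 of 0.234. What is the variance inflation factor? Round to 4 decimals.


Denominator: 1 - 0.234 = 0.766.
VIF = 1 / 0.766 = 1.3055.

1.3055


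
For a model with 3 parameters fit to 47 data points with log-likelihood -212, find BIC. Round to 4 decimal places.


k * ln(n) = 3 * ln(47) = 3 * 3.850148 = 11.550444.
-2 * loglik = -2 * (-212) = 424.
BIC = 11.550444 + 424 = 435.550444, which rounds to 435.5504.

435.5504


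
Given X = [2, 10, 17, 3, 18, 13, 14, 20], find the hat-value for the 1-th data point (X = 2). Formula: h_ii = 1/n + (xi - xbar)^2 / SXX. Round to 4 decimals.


Mean of X: xbar = 12.1250.
SXX = 314.8750.
For X = 2: h = 1/8 + (2 - 12.1250)^2/314.8750 = 0.4506.

0.4506


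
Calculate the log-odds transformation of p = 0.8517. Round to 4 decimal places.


1 - p = 0.1483.
p/(1-p) = 5.7431.
logit = ln(5.7431) = 1.7480.

1.7480


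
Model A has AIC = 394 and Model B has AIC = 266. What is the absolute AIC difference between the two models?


Compute |394 - 266| = 128.
Model B has the smaller AIC.

128


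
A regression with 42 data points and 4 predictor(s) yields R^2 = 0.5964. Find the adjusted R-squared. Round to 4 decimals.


Using the formula:
(1 - 0.5964) = 0.4036.
Multiply by 41/37: 0.4036 * 41 = 16.5476, then 16.5476 / 37 = 0.4472.
Adj R^2 = 1 - 0.4472 = 0.5528.

0.5528


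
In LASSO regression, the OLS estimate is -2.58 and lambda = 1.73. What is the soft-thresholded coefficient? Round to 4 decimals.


Absolute value: |-2.58| = 2.58.
Compare to lambda = 1.73.
Since |beta| > lambda, coefficient = sign(beta)*(|beta| - lambda) = -0.8500.

-0.8500


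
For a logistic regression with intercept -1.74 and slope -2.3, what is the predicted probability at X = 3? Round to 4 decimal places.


z = -1.74 + -2.3 * 3 = -8.6400.
Sigmoid: P = 1 / (1 + exp(8.6400)) = 0.0002.

0.0002


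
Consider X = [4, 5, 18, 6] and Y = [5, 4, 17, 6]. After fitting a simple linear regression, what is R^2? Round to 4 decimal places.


After computing the OLS fit (b0=0.4388, b1=0.9165):
SSres = 1.8524, SStot = 110.0000.
R^2 = 1 - 1.8524/110.0000 = 0.9832.

0.9832


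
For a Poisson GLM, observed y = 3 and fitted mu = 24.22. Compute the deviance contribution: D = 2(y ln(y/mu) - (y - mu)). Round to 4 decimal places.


y/mu = 3/24.22 = 0.123865 (approx.), and ln(3/24.22) = -2.088566.
y * ln(y/mu) = 3 * -2.088566 = -6.265698.
y - mu = -21.22.
D = 2 * (-6.265698 - -21.22) = 29.908604, which rounds to 29.9086.

29.9086


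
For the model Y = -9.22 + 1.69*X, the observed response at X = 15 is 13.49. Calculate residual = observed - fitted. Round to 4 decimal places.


Fitted value at X = 15 is yhat = -9.22 + 1.69*15 = 16.1300.
Residual = 13.49 - 16.1300 = -2.6400.

-2.6400


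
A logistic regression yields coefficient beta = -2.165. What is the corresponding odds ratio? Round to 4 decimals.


exp(-2.165) = 0.1147.
So the odds ratio is 0.1147.

0.1147


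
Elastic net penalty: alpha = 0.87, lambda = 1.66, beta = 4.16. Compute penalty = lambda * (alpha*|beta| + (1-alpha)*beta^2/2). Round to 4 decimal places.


L1 component = 0.87 * |4.16| = 3.6192.
L2 component = 0.13 * 4.16^2 / 2 = 1.1249.
Penalty = 1.66 * (3.6192 + 1.1249) = 1.66 * 4.7441 = 7.8751.

7.8751


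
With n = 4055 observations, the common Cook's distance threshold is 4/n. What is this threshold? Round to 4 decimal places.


Using the rule of thumb:
Threshold = 4 / 4055 = 0.0010.

0.0010


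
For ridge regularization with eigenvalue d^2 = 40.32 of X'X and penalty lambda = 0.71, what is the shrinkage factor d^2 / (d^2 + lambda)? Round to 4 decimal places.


Denominator = d^2 + lambda = 40.32 + 0.71 = 41.0300.
Shrinkage = 40.32 / 41.0300 = 0.9827.

0.9827


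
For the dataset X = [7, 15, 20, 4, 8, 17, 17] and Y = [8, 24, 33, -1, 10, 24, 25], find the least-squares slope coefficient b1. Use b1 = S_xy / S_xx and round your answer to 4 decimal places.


Calculate xbar = 12.5714, ybar = 17.5714.
S_xx = 225.7143, S_xy = 438.7143.
Using b1 = S_xy / S_xx = 438.7143 / 225.7143, we get b1 = 1.9437.

1.9437


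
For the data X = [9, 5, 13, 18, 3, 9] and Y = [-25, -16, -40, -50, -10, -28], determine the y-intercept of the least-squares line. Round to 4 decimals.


Compute b1 = -2.7220 from the OLS formula.
With xbar = 9.5000 and ybar = -28.1667, the intercept is:
b0 = -28.1667 - -2.7220 * 9.5000 = -2.3073.

-2.3073


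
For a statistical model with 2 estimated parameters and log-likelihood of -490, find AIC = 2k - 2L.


AIC = 2k - 2*loglik = 2(2) - 2(-490).
= 4 + 980 = 984.

984


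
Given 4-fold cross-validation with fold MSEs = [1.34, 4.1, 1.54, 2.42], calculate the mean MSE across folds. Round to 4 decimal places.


Sum of fold MSEs = 9.4000.
Average = 9.4000 / 4 = 2.3500.

2.3500


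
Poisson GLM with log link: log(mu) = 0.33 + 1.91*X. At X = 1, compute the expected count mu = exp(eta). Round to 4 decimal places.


eta = 0.33 + 1.91 * 1 = 2.2400.
mu = exp(2.2400) = 9.3933.

9.3933


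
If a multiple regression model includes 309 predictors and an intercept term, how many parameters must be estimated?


Total coefficients = number of predictors + 1 (for the intercept).
= 309 + 1 = 310.

310


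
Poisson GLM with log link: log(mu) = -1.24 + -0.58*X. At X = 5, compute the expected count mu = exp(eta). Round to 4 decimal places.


Compute eta = -1.24 + -0.58 * 5 = -4.1400.
Apply inverse link: mu = e^-4.1400 = 0.0159.

0.0159


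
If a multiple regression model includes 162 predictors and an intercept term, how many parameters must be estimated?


Each predictor gets one coefficient, plus one intercept.
Total parameters = 162 + 1 = 163.

163


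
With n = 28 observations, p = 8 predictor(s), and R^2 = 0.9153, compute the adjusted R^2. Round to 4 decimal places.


Plug in: Adj R^2 = 1 - (1 - 0.9153) * 27/19.
= 1 - 0.0847 * 27/19
= 1 - 2.2869 / 19
= 1 - 0.1204 = 0.8796.

0.8796


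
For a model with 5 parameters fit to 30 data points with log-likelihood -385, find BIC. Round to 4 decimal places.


ln(30) = 3.401197.
k * ln(n) = 5 * 3.401197 = 17.005985.
-2L = 770.
BIC = 17.005985 + 770 = 787.005985, which rounds to 787.0060.

787.0060


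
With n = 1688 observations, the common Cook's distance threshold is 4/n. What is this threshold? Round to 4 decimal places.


Cook's distance cutoff = 4/n = 4/1688.
= 0.0024.

0.0024


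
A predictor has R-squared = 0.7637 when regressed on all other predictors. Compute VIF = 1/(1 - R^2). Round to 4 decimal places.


Using VIF = 1/(1 - R^2_j):
1 - 0.7637 = 0.2363.
VIF = 4.2319.

4.2319


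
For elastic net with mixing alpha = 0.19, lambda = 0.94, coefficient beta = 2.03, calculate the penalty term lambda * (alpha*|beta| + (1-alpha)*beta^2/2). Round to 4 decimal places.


L1 component = 0.19 * |2.03| = 0.3857.
L2 component = 0.81 * 2.03^2 / 2 = 1.6690.
Penalty = 0.94 * (0.3857 + 1.6690) = 0.94 * 2.0547 = 1.9314.

1.9314


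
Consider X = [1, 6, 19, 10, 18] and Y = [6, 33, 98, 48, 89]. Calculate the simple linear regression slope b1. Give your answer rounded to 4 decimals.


First compute the means: xbar = 10.8000, ybar = 54.8000.
Then S_xx = sum((xi - xbar)^2) = 238.8000.
S_xy = sum((xi - xbar)(yi - ybar)) = 1188.8000.
b1 = S_xy / S_xx = 1188.8000 / 238.8000 = 4.9782.

4.9782


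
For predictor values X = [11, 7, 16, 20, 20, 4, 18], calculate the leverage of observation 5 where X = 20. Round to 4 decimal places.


Compute xbar = 13.7143 with n = 7 observations.
SXX = 249.4286.
Leverage = 1/7 + (20 - 13.7143)^2/249.4286 = 0.3013.

0.3013


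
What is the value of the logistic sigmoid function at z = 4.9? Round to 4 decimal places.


First, exp(-4.9000) = 0.0074.
Then sigma(z) = 1/(1 + 0.0074) = 0.9926.

0.9926


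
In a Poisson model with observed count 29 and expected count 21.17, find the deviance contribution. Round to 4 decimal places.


First: ln(29/21.17) = 0.314711.
Then: 29 * 0.314711 = 9.126619.
y - mu = 29 - 21.17 = 7.83.
D = 2(9.126619 - 7.83) = 2.593238, which rounds to 2.5932.

2.5932


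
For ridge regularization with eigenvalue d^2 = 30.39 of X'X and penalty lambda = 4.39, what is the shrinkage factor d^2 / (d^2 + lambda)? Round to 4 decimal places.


Compute the denominator: 30.39 + 4.39 = 34.7800.
Shrinkage factor = 30.39 / 34.7800 = 0.8738.

0.8738


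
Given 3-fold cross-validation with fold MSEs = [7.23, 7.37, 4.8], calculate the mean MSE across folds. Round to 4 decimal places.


Total MSE across folds = 19.4000.
CV-MSE = 19.4000/3 = 6.4667.

6.4667


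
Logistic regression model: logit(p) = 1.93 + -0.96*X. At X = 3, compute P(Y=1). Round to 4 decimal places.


Linear predictor: z = 1.93 + -0.96 * 3 = -0.9500.
P = 1/(1 + exp(0.9500)) = 1/(1 + 2.5857) = 0.2789.

0.2789


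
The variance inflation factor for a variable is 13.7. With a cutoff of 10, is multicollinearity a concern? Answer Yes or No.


Check: VIF = 13.7 vs threshold = 10.
Since 13.7 >= 10, the answer is Yes.

Yes


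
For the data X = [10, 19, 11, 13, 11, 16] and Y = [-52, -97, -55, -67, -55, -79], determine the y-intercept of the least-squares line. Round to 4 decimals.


First find the slope: b1 = -5.0217.
Means: xbar = 13.3333, ybar = -67.5000.
b0 = ybar - b1 * xbar = -67.5000 - -5.0217 * 13.3333 = -0.5435.

-0.5435


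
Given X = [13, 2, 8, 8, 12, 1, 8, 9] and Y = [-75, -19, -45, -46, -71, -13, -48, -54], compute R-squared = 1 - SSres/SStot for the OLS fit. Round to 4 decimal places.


After computing the OLS fit (b0=-7.1748, b1=-5.1410):
SSres = 24.9970, SStot = 3351.8750.
R^2 = 1 - 24.9970/3351.8750 = 0.9925.

0.9925


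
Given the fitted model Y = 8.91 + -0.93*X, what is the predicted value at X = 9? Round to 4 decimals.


Substitute X = 9 into the equation:
Y = 8.91 + -0.93 * 9 = 8.91 + -8.3700 = 0.5400.

0.5400


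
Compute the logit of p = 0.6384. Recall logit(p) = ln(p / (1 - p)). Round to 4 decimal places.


1 - p = 0.3616.
p/(1-p) = 1.7655.
logit = ln(1.7655) = 0.5684.

0.5684


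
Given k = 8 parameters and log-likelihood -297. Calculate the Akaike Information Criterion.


AIC = 2k - 2*loglik = 2(8) - 2(-297).
= 16 + 594 = 610.

610


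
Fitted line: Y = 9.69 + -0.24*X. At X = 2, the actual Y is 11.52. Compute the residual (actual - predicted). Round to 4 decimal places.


Fitted value at X = 2 is yhat = 9.69 + -0.24*2 = 9.2100.
Residual = 11.52 - 9.2100 = 2.3100.

2.3100


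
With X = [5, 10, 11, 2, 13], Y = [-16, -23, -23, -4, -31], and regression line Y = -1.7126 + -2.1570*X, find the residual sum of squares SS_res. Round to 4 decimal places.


For each point, residual = actual - predicted.
Residuals: [-3.5024, 0.2826, 2.4396, 2.0266, -1.2464].
Sum of squared residuals = 23.9589.

23.9589


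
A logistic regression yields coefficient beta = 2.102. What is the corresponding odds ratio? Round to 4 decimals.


The odds ratio is computed as:
OR = e^(2.102) = 8.1825.

8.1825


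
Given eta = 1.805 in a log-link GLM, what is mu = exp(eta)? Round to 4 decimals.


mu = exp(eta) = exp(1.805).
= 6.0800.

6.0800


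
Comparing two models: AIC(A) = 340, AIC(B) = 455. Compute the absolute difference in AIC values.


Absolute difference = |340 - 455| = 115.
The model with lower AIC (A) is preferred.

115


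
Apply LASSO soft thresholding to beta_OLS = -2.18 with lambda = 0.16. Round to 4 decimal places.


Absolute value: |-2.18| = 2.18.
Compare to lambda = 0.16.
Since |beta| > lambda, coefficient = sign(beta)*(|beta| - lambda) = -2.0200.

-2.0200


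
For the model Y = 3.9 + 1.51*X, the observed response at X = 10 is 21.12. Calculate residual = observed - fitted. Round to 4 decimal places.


Predicted = 3.9 + 1.51 * 10 = 19.0000.
Residual = 21.12 - 19.0000 = 2.1200.

2.1200
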